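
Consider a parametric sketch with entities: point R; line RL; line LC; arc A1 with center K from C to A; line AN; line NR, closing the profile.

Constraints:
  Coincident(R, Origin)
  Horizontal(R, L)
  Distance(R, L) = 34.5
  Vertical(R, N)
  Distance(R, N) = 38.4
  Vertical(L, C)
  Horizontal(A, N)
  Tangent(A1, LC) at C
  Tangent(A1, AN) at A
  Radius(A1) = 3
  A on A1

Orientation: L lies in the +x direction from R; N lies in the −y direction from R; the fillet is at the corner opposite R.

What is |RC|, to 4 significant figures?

49.43

R is at the origin; RL is horizontal with |RL| = 34.5 and L on the +x side, so L = (34.50, 0.000). RN is vertical with |RN| = 38.4 and N on the −y side, so N = (0.000, -38.40). The virtual corner opposite R is at (34.50, -38.40). Since A1 is tangent to LC there, KC ⟂ LC and the tangent condition forces KA to be normal to AN, with radius 3.0, so the center K sits 3.0 in from both sides at K = (31.50, -35.40). That places the tangent points at C = (34.50, -35.40) on LC and A = (31.50, -38.40) on AN. Then |RC| = |C − R| = 49.43.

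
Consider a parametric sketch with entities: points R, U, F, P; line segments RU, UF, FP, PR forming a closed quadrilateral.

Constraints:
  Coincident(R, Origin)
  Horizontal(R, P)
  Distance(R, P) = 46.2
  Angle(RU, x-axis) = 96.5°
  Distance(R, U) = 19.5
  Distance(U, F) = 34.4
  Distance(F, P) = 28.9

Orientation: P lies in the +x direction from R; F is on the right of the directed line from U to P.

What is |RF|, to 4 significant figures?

20.17

Checks: |UF| = 34.40 ✓; |FP| = 28.90 ✓.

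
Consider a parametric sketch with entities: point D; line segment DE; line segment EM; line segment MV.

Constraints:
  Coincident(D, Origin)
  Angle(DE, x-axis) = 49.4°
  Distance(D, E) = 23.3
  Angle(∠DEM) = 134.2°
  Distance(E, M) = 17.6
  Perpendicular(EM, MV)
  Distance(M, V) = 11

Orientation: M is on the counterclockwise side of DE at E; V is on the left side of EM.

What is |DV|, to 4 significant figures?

34.32

∠DEM = 134.2°, so EM runs at 49.4° + (180° − 134.2°) = 95.20° from the x-axis; with |EM| = 17.6, M = E + 17.6·(cos 95.20°, sin 95.20°) = (13.57, 35.22). EM is perpendicular to MV; with |MV| = 11.0 on the left of EM, V = M + 11.0·(-0.9959, -0.09063) = (2.613, 34.22). Then |DV| = |V − D| = 34.32.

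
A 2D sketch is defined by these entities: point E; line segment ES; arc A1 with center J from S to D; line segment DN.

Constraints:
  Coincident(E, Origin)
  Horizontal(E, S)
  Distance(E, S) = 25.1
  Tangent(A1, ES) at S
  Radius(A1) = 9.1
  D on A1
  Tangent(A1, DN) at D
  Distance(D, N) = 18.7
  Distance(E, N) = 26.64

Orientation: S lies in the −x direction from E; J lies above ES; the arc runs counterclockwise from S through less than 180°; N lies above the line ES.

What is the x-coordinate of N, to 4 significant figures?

-10.91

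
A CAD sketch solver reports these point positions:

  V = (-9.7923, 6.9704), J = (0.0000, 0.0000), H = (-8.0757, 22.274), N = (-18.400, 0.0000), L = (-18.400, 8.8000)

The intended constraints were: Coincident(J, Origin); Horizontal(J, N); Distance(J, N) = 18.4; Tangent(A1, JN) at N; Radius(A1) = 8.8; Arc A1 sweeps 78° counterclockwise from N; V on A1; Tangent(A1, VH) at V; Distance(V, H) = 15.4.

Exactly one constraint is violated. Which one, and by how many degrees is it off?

Tangent(A1, VH) at V — off by 5.60°.

J = (0.00, 0.00) ✓; J.y = 0.00, N.y = 0.00 ✓; |JN| = 18.40 ✓; ∠(LN, NJ) = 90.00° ✓; |LN| = 8.800 ✓; bearing(L→V) − bearing(L→N) = 78.00° ✓; |LV| = 8.800 ✓; ∠(LV, VH) = 84.40° ✗; |VH| = 15.40 ✓.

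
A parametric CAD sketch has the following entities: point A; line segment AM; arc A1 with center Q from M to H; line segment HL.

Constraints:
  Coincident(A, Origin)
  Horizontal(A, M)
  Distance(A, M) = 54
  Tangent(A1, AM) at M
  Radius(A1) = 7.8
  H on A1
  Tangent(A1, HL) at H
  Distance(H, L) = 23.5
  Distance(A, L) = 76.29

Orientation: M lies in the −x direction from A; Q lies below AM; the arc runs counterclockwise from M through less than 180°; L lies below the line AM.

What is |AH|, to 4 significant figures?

60.95

A is at the origin; A and M share the same y with |AM| = 54.0 and M on the −x side, so M = (-54.00, 0.000). The tangent condition forces QM to be normal to AM, so Q = M + (0, -7.8) = (-54.00, -7.800). Since QH ⟂ HL (tangency), |QL| = √(7.8² + 23.5²) = 24.76 regardless of where H sits on A1. So L lies on both circle(A, 76.29) and circle(Q, 24.76); the below-AM intersection is L = (-72.23, -24.56). H is the foot of the tangent from L: H = (-60.82, -4.012).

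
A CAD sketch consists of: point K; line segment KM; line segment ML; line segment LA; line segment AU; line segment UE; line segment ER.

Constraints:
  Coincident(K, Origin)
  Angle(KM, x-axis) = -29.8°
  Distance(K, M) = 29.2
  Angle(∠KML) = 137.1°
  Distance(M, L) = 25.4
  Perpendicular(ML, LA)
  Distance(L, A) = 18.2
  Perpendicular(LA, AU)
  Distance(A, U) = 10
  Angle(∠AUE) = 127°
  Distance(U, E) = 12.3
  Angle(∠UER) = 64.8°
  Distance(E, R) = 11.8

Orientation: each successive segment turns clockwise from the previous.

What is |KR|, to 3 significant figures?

43.2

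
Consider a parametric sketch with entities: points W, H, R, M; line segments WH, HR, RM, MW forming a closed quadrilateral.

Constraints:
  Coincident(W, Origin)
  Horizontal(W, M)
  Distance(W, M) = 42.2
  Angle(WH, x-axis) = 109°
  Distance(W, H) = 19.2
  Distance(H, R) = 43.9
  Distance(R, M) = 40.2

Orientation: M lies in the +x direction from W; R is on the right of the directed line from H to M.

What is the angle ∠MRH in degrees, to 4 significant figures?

75.79°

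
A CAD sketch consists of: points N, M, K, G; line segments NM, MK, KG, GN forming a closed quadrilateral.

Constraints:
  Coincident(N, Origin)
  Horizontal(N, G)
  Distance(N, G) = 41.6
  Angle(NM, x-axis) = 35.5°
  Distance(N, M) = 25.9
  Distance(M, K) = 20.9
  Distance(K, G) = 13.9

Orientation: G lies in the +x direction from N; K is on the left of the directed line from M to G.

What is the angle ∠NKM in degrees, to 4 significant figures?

21.46°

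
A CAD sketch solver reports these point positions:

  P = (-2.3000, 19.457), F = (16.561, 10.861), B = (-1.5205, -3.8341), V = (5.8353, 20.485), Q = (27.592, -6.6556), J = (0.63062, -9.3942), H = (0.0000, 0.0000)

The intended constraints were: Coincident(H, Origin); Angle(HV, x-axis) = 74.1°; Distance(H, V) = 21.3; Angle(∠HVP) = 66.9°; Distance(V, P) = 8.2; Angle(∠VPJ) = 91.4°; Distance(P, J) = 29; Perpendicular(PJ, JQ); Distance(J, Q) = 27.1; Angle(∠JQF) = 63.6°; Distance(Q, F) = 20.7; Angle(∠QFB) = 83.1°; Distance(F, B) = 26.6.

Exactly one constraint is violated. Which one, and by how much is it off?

Distance(F, B) = 26.6 — off by 3.30.

H = (0.00, 0.00) ✓; HV at 74.10° ✓; |HV| = 21.30 ✓; ∠HVP = 66.90° ✓; |VP| = 8.200 ✓; ∠VPJ = 91.40° ✓; |PJ| = 29.00 ✓; ∠(PJ, JQ) = 90.00° ✓; |JQ| = 27.10 ✓; ∠JQF = 63.60° ✓; |QF| = 20.70 ✓; ∠QFB = 83.10° ✓; |FB| = 23.30 ✗.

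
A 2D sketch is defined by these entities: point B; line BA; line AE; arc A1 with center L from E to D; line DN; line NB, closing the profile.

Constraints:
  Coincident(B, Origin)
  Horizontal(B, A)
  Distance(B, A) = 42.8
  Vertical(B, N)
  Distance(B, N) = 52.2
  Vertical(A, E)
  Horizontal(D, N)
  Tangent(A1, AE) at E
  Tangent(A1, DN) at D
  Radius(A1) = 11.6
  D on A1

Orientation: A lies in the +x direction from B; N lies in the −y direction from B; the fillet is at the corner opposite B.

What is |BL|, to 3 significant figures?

51.2

B is at the origin; BA is horizontal with |BA| = 42.8 and A on the +x side, so A = (42.8, 0.00). BN is vertical with |BN| = 52.2 and N on the −y side, so N = (0.00, -52.2). The virtual corner opposite B is at (42.8, -52.2). Since A1 is tangent to AE there, LE ⟂ AE and A1 meets DN tangentially, so LD is at right angles to DN, with radius 11.6, so the center L sits 11.6 in from both sides at L = (31.2, -40.6). Then |BL| = |L − B| = 51.2.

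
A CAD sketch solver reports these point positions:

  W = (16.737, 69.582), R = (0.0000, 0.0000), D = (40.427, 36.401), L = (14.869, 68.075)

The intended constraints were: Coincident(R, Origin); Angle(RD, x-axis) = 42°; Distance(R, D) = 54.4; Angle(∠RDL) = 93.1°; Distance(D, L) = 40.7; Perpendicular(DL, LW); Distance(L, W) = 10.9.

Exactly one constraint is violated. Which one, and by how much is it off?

Distance(L, W) = 10.9 — off by 8.50.

R = (0.00, 0.00) ✓; RD at 42.00° ✓; |RD| = 54.40 ✓; ∠RDL = 93.10° ✓; |DL| = 40.70 ✓; ∠(DL, LW) = 90.01° ✓; |LW| = 2.400 ✗.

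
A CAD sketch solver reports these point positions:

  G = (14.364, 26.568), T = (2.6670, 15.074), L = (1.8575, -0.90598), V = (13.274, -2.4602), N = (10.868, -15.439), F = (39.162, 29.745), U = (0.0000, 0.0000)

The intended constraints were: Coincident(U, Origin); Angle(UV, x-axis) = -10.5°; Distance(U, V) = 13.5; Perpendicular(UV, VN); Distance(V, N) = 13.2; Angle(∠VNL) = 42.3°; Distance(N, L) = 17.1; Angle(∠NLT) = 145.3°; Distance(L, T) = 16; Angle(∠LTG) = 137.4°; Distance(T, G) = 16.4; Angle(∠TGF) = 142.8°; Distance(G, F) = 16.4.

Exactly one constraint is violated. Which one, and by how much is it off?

Distance(G, F) = 16.4 — off by 8.60.

U = (0.00, 0.00) ✓; UV at -10.50° ✓; |UV| = 13.50 ✓; ∠(UV, VN) = 90.00° ✓; |VN| = 13.20 ✓; ∠VNL = 42.30° ✓; |NL| = 17.10 ✓; ∠NLT = 145.3° ✓; |LT| = 16.00 ✓; ∠LTG = 137.4° ✓; |TG| = 16.40 ✓; ∠TGF = 142.8° ✓; |GF| = 25.00 ✗.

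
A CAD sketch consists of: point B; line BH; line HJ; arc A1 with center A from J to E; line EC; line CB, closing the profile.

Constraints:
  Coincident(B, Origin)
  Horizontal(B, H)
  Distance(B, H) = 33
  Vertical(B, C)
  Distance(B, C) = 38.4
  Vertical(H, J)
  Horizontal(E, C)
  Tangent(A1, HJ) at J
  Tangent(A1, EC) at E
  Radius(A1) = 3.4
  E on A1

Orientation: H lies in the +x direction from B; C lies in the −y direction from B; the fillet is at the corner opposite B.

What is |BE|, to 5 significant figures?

48.484

B is at the origin; BH is horizontal with |BH| = 33.0 and H on the +x side, so H = (33.000, 0.0000). B and C share the same x with |BC| = 38.4 and C on the −y side, so C = (0.0000, -38.400). The virtual corner opposite B is at (33.000, -38.400). Since A1 is tangent to HJ there, AJ ⟂ HJ and A1 meets EC tangentially, so AE is at right angles to EC, with radius 3.4, so the center A sits 3.4 in from both sides at A = (29.600, -35.000). That places the tangent points at J = (33.000, -35.000) on HJ and E = (29.600, -38.400) on EC. Then |BE| = |E − B| = 48.484.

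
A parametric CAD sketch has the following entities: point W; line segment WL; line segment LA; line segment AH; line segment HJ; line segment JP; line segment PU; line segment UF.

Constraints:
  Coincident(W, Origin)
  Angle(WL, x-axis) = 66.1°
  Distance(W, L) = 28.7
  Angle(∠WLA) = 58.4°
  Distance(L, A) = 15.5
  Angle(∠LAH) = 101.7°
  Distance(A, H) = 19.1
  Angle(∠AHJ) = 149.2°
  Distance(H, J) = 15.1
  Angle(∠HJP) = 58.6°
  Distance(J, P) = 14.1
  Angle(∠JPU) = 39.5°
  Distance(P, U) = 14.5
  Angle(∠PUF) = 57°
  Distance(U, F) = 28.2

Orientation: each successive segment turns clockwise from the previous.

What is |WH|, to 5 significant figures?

7.1941

W is at the origin; WL runs at 66.1° with length 28.7, so L = (11.628, 26.239). ∠WLA = 58.4° gives LA at -55.500° from the x-axis; with |LA| = 15.5, A = (20.407, 13.465). ∠LAH = 101.7° gives AH at -133.80° from the x-axis; with |AH| = 19.1, H = (7.1869, -0.32049). Then |WH| = |H − W| = 7.1941.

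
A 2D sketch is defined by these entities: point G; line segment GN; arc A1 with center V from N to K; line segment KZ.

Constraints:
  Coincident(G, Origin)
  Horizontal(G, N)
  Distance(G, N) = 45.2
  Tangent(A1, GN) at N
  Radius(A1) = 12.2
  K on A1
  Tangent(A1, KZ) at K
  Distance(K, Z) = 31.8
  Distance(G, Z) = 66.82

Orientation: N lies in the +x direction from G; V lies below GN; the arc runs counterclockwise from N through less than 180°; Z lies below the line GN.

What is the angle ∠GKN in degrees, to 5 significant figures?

94.648°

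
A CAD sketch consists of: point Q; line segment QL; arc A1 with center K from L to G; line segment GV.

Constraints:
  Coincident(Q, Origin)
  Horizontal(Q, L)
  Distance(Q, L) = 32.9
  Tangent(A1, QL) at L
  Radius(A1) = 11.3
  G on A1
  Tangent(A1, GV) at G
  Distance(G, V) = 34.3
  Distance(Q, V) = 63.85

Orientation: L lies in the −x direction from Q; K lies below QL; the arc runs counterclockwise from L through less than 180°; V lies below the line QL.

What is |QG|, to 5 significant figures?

45.558

Checks: |KG| = 11.30 ✓; ∠(KG, GV) = 90.00° ✓; |GV| = 34.30 ✓; |QV| = 63.85 ✓.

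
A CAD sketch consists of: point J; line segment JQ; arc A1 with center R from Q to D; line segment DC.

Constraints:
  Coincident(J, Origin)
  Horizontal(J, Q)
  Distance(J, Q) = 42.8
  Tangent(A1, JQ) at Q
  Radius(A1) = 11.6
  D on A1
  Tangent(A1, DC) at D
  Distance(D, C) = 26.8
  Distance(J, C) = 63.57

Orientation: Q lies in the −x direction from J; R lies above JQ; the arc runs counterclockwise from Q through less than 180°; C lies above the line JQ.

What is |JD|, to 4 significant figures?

38.23

J is at the origin; J and Q share the same y with |JQ| = 42.8 and Q on the −x side, so Q = (-42.80, 0.000). Tangency of A1 to JQ means the radius RQ is perpendicular to JQ, so R = Q + (0, 11.6) = (-42.80, 11.60). Since RD ⟂ DC (tangency), |RC| = √(11.6² + 26.8²) = 29.20 regardless of where D sits on A1. So C lies on both circle(J, 63.57) and circle(R, 29.20); the above-JQ intersection is C = (-49.36, 40.06). D is the foot of the tangent from C: D = (-33.46, 18.48).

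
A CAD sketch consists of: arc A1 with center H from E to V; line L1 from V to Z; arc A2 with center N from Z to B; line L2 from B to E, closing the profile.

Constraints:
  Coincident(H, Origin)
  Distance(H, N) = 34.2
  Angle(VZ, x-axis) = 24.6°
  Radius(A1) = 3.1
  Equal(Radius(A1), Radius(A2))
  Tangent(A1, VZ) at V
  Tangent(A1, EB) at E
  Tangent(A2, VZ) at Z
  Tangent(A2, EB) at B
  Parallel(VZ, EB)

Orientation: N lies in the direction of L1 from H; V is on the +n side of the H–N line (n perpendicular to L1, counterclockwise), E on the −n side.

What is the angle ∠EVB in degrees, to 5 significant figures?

79.725°

The slot axis is L1's direction at 24.6°, so u = (cos 24.6°, sin 24.6°) = (0.90924, 0.41628) and n = (−sin 24.6°, cos 24.6°) = (-0.41628, 0.90924). H is at the origin and N lies 34.2 along u from H, so N = 34.2·u = (31.096, 14.237). Tangency of A1 to both parallel lines with radius 3.1 puts V and E at H ± 3.1·n: V = (-1.2905, 2.8186), E = (1.2905, -2.8186). Equal radii place Z and B the same way about N: Z = N + 3.1·n = (29.805, 17.055), B = N − 3.1·n = (32.386, 11.418). Then cos ∠EVB = VE·VB / (|VE||VB|), giving 79.725°.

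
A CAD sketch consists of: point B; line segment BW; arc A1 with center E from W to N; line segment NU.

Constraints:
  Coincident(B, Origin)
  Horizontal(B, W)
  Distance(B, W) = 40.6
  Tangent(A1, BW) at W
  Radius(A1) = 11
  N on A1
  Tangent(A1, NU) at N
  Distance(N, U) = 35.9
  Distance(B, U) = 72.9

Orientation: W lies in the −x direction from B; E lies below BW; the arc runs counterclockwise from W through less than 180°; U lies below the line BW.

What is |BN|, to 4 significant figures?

52.21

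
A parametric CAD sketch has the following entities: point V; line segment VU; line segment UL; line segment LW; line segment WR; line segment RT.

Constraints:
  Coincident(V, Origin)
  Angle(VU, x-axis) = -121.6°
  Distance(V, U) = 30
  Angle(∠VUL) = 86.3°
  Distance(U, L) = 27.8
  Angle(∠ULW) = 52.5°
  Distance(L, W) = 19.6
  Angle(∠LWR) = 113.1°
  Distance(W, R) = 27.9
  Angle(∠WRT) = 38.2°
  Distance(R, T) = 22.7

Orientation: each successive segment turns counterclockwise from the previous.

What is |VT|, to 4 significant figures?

31.44

∠LWR = 113.1° gives WR at 166.5° from the x-axis; with |WR| = 27.9, R = (-21.55, -12.72). ∠WRT = 38.2° gives RT at -51.70° from the x-axis; with |RT| = 22.7, T = (-7.480, -30.54). Then |VT| = |T − V| = 31.44.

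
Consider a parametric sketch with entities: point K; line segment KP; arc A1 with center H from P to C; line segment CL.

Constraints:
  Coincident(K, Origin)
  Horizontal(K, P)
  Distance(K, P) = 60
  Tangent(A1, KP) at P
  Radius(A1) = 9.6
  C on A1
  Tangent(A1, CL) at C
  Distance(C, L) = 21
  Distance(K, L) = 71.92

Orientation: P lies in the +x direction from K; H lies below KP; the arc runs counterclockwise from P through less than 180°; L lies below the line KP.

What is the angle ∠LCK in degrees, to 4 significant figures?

141.4°

Checks: K = (0.00, 0.00) ✓; |HC| = 9.600 ✓; ∠(HC, CL) = 90.00° ✓; |CL| = 21.00 ✓; |KL| = 71.92 ✓.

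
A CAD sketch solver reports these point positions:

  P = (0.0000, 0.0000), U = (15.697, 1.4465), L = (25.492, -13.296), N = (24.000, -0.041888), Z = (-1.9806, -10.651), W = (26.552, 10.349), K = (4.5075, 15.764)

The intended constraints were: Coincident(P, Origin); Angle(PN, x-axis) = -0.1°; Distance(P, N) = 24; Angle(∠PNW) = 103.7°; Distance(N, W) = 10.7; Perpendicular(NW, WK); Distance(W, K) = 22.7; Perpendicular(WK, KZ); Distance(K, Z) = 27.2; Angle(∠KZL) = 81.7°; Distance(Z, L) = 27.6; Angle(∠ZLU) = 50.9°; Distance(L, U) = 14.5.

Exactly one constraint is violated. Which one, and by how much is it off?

Distance(L, U) = 14.5 — off by 3.20.

P = (0.00, 0.00) ✓; PN at -0.1000° ✓; |PN| = 24.00 ✓; ∠PNW = 103.7° ✓; |NW| = 10.70 ✓; ∠(NW, WK) = 90.00° ✓; |WK| = 22.70 ✓; ∠(WK, KZ) = 90.00° ✓; |KZ| = 27.20 ✓; ∠KZL = 81.70° ✓; |ZL| = 27.60 ✓; ∠ZLU = 50.90° ✓; |LU| = 17.70 ✗.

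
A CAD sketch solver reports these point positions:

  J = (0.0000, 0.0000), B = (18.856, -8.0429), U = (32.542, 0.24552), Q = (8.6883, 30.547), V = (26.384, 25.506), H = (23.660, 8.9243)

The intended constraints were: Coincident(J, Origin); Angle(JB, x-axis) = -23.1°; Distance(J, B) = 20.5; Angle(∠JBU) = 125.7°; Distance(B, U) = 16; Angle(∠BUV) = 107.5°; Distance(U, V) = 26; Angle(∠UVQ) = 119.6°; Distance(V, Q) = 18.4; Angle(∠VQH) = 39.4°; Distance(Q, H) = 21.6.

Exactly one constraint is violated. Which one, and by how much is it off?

Distance(Q, H) = 21.6 — off by 4.70.

J = (0.00, 0.00) ✓; JB at -23.10° ✓; |JB| = 20.50 ✓; ∠JBU = 125.7° ✓; |BU| = 16.00 ✓; ∠BUV = 107.5° ✓; |UV| = 26.00 ✓; ∠UVQ = 119.6° ✓; |VQ| = 18.40 ✓; ∠VQH = 39.40° ✓; |QH| = 26.30 ✗.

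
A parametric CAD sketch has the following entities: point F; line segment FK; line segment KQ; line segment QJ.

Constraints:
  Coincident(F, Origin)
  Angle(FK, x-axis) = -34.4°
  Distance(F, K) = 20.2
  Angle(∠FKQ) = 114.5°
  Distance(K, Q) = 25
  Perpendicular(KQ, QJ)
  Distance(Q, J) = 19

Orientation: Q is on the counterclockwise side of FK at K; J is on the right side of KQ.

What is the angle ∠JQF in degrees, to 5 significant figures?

118.84°

∠FKQ = 114.5°, so KQ runs at -34.4° + (180° − 114.5°) = 31.100° from the x-axis; with |KQ| = 25.0, Q = K + 25.0·(cos 31.100°, sin 31.100°) = (38.074, 1.5010). The perpendicularity gives QJ at right angles to KQ; with |QJ| = 19.0 on the right of KQ, J = Q + 19.0·(0.51653, -0.85627) = (47.888, -14.768). Then cos ∠JQF = QJ·QF / (|QJ||QF|), giving 118.84°.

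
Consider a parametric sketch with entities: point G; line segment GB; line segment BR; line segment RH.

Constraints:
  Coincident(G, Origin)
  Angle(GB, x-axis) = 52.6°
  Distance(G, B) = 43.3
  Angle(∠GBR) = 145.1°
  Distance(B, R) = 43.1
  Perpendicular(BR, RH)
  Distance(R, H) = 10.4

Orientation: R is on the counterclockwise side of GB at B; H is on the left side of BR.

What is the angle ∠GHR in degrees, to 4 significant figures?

100.4°

∠GBR = 145.1°, so BR runs at 52.6° + (180° − 145.1°) = 87.50° from the x-axis; with |BR| = 43.1, R = B + 43.1·(cos 87.50°, sin 87.50°) = (28.18, 77.46). BR ⟂ RH; with |RH| = 10.4 on the left of BR, H = R + 10.4·(-0.9990, 0.04362) = (17.79, 77.91). Then cos ∠GHR = HG·HR / (|HG||HR|), giving 100.4°.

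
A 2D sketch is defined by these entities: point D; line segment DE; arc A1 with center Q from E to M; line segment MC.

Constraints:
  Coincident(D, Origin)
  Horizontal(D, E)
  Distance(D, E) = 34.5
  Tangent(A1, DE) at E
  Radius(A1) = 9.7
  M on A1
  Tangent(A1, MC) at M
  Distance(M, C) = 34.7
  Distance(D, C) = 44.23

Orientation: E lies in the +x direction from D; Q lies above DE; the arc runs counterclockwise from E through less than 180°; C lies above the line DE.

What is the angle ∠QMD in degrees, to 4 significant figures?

23.46°

Checks: D = (0.00, 0.00) ✓; |QM| = 9.700 ✓; ∠(QM, MC) = 90.00° ✓; |MC| = 34.70 ✓; |DC| = 44.23 ✓.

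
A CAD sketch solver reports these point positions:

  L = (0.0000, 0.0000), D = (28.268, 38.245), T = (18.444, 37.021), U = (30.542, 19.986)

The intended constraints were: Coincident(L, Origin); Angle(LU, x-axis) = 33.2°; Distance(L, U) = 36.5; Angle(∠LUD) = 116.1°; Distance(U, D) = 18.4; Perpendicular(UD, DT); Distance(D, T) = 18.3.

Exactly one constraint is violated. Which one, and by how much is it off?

Distance(D, T) = 18.3 — off by 8.40.

L = (0.00, 0.00) ✓; LU at 33.20° ✓; |LU| = 36.50 ✓; ∠LUD = 116.1° ✓; |UD| = 18.40 ✓; ∠(UD, DT) = 90.00° ✓; |DT| = 9.900 ✗.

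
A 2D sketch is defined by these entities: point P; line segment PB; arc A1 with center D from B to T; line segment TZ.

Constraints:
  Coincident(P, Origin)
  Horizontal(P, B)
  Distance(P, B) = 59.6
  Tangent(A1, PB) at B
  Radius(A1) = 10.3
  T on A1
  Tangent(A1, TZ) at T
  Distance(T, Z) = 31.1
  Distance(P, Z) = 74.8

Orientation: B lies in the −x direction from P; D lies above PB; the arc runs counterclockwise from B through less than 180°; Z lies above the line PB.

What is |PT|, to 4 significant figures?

51.92

Checks: ∠(DB, BP) = 90.00° ✓; |DT| = 10.30 ✓; ∠(DT, TZ) = 90.00° ✓; |TZ| = 31.10 ✓; |PZ| = 74.80 ✓.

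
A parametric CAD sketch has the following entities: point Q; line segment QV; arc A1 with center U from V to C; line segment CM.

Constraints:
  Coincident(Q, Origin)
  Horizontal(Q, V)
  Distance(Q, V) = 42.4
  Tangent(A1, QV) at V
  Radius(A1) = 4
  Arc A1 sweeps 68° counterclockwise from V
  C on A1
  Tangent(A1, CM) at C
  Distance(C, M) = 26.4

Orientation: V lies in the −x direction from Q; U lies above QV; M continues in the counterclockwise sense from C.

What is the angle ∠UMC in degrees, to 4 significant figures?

8.616°

On A1, V sits at bearing -90° from U; a 68° counterclockwise sweep puts C at bearing -22°, so C = U + 4.0·(cos -22°, sin -22°) = (-38.69, 2.502). Tangency of A1 to CM means the radius UC is perpendicular to CM, so CM runs along (−sin -22°, cos -22°); with |CM| = 26.4, M = (-28.80, 26.98). Then cos ∠UMC = MU·MC / (|MU||MC|), giving 8.616°.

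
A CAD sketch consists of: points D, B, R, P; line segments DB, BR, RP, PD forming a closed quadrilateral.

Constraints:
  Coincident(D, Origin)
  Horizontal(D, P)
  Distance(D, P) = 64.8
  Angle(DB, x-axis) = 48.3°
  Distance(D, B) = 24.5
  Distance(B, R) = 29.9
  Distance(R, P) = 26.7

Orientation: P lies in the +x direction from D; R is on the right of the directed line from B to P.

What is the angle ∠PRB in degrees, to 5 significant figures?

132.57°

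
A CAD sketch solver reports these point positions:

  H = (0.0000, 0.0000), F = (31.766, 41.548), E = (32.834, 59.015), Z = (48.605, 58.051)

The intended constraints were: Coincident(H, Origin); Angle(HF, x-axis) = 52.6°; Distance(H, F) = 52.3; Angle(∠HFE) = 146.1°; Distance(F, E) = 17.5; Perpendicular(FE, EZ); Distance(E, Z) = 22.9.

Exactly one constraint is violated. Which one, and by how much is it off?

Distance(E, Z) = 22.9 — off by 7.10.

H = (0.00, 0.00) ✓; HF at 52.60° ✓; |HF| = 52.30 ✓; ∠HFE = 146.1° ✓; |FE| = 17.50 ✓; ∠(FE, EZ) = 90.00° ✓; |EZ| = 15.80 ✗.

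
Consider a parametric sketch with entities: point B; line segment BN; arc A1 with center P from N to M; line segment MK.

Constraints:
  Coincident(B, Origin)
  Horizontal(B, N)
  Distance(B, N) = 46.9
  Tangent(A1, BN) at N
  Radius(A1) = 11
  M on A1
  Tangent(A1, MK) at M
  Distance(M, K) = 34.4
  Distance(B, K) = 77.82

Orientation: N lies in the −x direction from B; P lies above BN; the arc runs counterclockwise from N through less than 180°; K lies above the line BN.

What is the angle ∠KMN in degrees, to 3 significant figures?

111°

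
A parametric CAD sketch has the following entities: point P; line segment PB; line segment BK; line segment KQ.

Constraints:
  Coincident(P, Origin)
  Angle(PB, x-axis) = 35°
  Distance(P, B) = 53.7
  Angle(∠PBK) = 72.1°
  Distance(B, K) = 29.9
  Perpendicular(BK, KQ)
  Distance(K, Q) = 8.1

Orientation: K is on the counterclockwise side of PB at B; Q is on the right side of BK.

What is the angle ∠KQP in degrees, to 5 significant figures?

12.749°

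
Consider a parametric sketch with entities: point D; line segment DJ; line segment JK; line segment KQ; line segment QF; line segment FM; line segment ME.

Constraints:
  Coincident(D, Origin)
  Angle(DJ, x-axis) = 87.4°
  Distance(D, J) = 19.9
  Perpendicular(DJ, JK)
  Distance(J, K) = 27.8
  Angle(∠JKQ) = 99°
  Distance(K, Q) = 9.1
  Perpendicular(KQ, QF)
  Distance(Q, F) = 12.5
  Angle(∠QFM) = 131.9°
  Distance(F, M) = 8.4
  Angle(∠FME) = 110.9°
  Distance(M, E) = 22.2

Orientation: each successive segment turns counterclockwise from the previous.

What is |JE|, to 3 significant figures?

23.2

D is at the origin; DJ runs at 87.4° with length 19.9, so J = (0.903, 19.9). DJ is perpendicular to JK, so JK runs at 177°; with |JK| = 27.8, K = (-26.9, 21.1). ∠JKQ = 99.0° gives KQ at -102° from the x-axis; with |KQ| = 9.1, Q = (-28.7, 12.2). KQ is perpendicular to QF, so QF runs at -11.6°; with |QF| = 12.5, F = (-16.5, 9.71). ∠QFM = 131.9° gives FM at 36.5° from the x-axis; with |FM| = 8.4, M = (-9.70, 14.7). ∠FME = 110.9° gives ME at 106° from the x-axis; with |ME| = 22.2, E = (-15.7, 36.1). Then |JE| = |E − J| = 23.2.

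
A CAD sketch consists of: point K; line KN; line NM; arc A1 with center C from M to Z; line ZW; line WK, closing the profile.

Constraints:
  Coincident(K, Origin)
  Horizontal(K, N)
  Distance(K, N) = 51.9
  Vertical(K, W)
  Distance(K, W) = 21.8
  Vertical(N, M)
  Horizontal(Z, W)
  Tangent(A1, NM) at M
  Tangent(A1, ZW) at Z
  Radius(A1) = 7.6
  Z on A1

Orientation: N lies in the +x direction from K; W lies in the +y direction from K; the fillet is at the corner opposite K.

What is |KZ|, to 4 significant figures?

49.37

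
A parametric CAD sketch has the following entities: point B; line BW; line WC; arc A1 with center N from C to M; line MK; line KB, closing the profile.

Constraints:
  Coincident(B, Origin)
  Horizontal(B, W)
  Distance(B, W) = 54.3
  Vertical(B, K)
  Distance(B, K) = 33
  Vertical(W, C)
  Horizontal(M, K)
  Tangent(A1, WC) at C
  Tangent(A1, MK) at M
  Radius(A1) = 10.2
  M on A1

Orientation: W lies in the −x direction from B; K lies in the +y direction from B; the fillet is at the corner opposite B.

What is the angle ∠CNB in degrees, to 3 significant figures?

153°

The virtual corner opposite B is at (-54.3, 33.0). The tangent condition forces NC to be normal to WC and the tangent condition forces NM to be normal to MK, with radius 10.2, so the center N sits 10.2 in from both sides at N = (-44.1, 22.8). That places the tangent points at C = (-54.3, 22.8) on WC and M = (-44.1, 33.0) on MK. Then cos ∠CNB = NC·NB / (|NC||NB|), giving 153°.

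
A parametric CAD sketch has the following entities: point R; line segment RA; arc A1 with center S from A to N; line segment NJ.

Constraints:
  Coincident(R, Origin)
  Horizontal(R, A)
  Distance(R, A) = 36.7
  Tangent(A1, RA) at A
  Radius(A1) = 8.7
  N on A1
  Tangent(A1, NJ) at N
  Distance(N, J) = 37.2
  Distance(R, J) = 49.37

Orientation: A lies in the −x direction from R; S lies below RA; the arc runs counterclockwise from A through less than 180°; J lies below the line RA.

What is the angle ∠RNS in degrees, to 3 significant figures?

18.0°

Checks: |SN| = 8.700 ✓; ∠(SN, NJ) = 90.00° ✓; |NJ| = 37.20 ✓; |RJ| = 49.37 ✓.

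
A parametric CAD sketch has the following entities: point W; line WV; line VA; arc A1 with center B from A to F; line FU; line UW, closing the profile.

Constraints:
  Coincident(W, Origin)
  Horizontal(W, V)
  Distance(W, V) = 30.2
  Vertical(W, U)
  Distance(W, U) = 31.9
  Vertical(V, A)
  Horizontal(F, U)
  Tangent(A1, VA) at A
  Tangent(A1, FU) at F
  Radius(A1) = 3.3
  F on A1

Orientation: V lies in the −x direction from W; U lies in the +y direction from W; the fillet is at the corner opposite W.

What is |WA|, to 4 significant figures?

41.59

W is at the origin; WV is horizontal with |WV| = 30.2 and V on the −x side, so V = (-30.20, 0.000). WU is vertical with |WU| = 31.9 and U on the +y side, so U = (0.000, 31.90). The virtual corner opposite W is at (-30.20, 31.90). The tangent condition forces BA to be normal to VA and since A1 is tangent to FU there, BF ⟂ FU, with radius 3.3, so the center B sits 3.3 in from both sides at B = (-26.90, 28.60). That places the tangent points at A = (-30.20, 28.60) on VA and F = (-26.90, 31.90) on FU. Then |WA| = |A − W| = 41.59.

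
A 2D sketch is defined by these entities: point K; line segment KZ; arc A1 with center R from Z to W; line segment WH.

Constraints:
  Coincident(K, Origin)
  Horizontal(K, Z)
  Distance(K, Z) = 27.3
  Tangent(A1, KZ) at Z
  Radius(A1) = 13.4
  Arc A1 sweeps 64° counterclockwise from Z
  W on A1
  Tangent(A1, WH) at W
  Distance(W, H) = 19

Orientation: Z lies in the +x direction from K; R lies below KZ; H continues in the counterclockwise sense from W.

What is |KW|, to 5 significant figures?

17.011

K is at the origin; K and Z share the same y with |KZ| = 27.3 and Z on the +x side, so Z = (27.300, 0.0000). Since A1 is tangent to KZ there, RZ ⟂ KZ, so R = Z + (0, -13.4) = (27.300, -13.400). On A1, Z sits at bearing 90° from R; a 64° counterclockwise sweep puts W at bearing 154°, so W = R + 13.4·(cos 154°, sin 154°) = (15.256, -7.5258). Then |KW| = |W − K| = 17.011.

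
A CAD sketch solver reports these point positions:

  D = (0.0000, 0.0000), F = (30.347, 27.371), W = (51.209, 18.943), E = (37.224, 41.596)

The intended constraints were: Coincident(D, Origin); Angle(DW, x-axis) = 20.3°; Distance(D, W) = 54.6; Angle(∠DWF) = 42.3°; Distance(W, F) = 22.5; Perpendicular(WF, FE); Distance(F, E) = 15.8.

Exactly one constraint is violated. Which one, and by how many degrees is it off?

Perpendicular(WF, FE) — off by 3.80°.

D = (0.00, 0.00) ✓; DW at 20.30° ✓; |DW| = 54.60 ✓; ∠DWF = 42.30° ✓; |WF| = 22.50 ✓; ∠(WF, FE) = 93.80° ✗; |FE| = 15.80 ✓.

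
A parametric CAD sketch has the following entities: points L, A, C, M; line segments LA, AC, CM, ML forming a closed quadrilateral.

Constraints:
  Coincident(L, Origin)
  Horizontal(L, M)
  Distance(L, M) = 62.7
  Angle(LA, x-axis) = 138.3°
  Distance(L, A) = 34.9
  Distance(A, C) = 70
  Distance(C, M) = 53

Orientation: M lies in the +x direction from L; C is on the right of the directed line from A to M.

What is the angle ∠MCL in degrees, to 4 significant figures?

87.61°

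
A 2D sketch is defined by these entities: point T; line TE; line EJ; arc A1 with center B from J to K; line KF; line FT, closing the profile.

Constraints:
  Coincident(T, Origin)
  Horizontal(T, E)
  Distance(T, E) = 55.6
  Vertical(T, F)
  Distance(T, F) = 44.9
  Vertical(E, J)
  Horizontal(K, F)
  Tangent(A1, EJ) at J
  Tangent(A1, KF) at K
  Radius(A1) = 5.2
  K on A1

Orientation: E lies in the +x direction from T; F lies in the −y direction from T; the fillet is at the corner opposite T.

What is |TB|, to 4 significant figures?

64.16

T is at the origin; T and E share the same y with |TE| = 55.6 and E on the +x side, so E = (55.60, 0.000). T and F share the same x with |TF| = 44.9 and F on the −y side, so F = (0.000, -44.90). The virtual corner opposite T is at (55.60, -44.90). A1 meets EJ tangentially, so BJ is at right angles to EJ and tangency of A1 to KF means the radius BK is perpendicular to KF, with radius 5.2, so the center B sits 5.2 in from both sides at B = (50.40, -39.70). Then |TB| = |B − T| = 64.16.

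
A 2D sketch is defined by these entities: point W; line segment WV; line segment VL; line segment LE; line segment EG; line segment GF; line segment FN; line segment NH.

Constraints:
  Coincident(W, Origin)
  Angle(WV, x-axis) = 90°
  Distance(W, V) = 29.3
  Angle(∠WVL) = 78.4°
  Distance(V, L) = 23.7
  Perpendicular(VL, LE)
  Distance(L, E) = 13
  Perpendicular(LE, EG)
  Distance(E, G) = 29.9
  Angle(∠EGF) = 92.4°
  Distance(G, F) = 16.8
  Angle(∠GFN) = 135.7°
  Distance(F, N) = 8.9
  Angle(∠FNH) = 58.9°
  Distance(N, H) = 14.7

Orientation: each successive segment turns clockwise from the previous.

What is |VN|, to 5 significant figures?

10.454

∠EGF = 92.4° gives GF at 80.800° from the x-axis; with |GF| = 16.8, F = (-6.0014, 34.396). ∠GFN = 135.7° gives FN at 36.500° from the x-axis; with |FN| = 8.9, N = (1.1530, 39.690). Then |VN| = |N − V| = 10.454.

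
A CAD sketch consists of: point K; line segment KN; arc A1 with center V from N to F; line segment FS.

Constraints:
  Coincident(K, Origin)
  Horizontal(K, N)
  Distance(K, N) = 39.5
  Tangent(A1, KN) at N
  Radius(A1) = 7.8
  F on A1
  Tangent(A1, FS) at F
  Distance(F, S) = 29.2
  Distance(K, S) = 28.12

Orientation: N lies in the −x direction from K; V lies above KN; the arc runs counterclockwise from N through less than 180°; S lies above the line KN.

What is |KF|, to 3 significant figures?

33.8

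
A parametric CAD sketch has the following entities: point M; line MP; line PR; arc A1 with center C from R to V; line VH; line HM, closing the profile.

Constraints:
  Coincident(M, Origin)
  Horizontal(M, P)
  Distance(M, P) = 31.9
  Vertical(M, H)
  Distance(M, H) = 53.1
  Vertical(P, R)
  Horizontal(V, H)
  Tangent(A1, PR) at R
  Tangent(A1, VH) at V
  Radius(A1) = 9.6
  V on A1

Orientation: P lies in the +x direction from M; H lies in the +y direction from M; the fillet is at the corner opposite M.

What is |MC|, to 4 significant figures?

48.88

M is at the origin; MP is horizontal with |MP| = 31.9 and P on the +x side, so P = (31.90, 0.000). M and H share the same x with |MH| = 53.1 and H on the +y side, so H = (0.000, 53.10). The virtual corner opposite M is at (31.90, 53.10). Tangency of A1 to PR means the radius CR is perpendicular to PR and since A1 is tangent to VH there, CV ⟂ VH, with radius 9.6, so the center C sits 9.6 in from both sides at C = (22.30, 43.50). Then |MC| = |C − M| = 48.88.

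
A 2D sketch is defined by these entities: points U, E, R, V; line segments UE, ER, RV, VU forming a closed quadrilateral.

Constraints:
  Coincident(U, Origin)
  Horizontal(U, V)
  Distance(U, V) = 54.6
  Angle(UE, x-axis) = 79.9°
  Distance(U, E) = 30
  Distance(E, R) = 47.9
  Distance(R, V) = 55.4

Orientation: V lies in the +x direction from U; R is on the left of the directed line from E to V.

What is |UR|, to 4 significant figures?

71.49

U is at the origin; U and V share the same y with |UV| = 54.6 and V in +x, so V = (54.6, 0). UE runs at 79.9° with |UE| = 30.0, so E = (5.261, 29.54). R is determined by |ER| = 47.9 and |RV| = 55.4 together: it lies at the intersection of circle(E, 47.9) and circle(V, 55.4). With |EV| = 57.50, the foot of the radical line on EV is 22.02 from E and the perpendicular offset is √(47.9² − 22.02²) = 42.54. Taking the left-of-EV solution: R = (46.00, 54.73).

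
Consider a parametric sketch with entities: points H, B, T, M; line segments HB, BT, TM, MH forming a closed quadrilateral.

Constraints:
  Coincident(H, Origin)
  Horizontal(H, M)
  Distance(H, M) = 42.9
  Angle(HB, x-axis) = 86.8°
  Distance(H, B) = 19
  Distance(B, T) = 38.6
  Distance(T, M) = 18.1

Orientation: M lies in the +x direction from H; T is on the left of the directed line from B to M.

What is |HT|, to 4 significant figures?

43.46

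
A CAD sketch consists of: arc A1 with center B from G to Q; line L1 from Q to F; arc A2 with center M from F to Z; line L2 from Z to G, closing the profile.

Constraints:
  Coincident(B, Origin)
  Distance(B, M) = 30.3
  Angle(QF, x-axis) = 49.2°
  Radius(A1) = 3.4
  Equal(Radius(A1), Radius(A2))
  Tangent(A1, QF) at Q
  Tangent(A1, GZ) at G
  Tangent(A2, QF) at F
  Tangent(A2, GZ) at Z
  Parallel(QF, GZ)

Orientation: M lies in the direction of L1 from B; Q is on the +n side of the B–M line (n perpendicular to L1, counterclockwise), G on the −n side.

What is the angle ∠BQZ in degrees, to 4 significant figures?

77.35°

Tangency of A1 to both parallel lines with radius 3.4 puts Q and G at B ± 3.4·n: Q = (-2.574, 2.222), G = (2.574, -2.222). Equal radii place F and Z the same way about M: F = M + 3.4·n = (17.22, 25.16), Z = M − 3.4·n = (22.37, 20.72). Then cos ∠BQZ = QB·QZ / (|QB||QZ|), giving 77.35°.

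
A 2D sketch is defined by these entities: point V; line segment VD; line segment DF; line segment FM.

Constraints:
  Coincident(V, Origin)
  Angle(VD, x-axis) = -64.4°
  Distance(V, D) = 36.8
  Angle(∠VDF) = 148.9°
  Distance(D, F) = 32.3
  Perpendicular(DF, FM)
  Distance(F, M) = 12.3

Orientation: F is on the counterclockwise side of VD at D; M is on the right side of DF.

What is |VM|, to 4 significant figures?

71.08

∠VDF = 148.9°, so DF runs at -64.4° + (180° − 148.9°) = -33.30° from the x-axis; with |DF| = 32.3, F = D + 32.3·(cos -33.30°, sin -33.30°) = (42.90, -50.92). DF is perpendicular to FM; with |FM| = 12.3 on the right of DF, M = F + 12.3·(-0.5490, -0.8358) = (36.14, -61.20). Then |VM| = |M − V| = 71.08.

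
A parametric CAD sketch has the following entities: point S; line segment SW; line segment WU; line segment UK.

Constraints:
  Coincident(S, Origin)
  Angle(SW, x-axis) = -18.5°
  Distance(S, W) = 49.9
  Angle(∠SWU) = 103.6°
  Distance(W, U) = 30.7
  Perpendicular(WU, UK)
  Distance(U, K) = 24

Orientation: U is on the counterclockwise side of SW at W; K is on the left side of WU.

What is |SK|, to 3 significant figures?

49.0

S is at the origin; SW runs at -18.5° with length 49.9, so W = 49.9·(cos -18.5°, sin -18.5°) = (47.3, -15.8). ∠SWU = 103.6°, so WU runs at -18.5° + (180° − 103.6°) = 57.9° from the x-axis; with |WU| = 30.7, U = W + 30.7·(cos 57.9°, sin 57.9°) = (63.6, 10.2). WU ⟂ UK; with |UK| = 24.0 on the left of WU, K = U + 24.0·(-0.847, 0.531) = (43.3, 22.9). Then |SK| = |K − S| = 49.0.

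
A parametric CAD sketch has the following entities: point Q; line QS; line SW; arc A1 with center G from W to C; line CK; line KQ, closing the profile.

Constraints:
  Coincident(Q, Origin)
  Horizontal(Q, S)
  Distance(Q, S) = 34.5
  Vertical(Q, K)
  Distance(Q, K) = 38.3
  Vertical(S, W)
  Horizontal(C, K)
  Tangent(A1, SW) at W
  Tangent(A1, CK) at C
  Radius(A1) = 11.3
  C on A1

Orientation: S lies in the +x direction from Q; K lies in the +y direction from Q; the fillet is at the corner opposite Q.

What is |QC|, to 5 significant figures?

44.779

Q is at the origin; Q and S share the same y with |QS| = 34.5 and S on the +x side, so S = (34.500, 0.0000). Q and K share the same x with |QK| = 38.3 and K on the +y side, so K = (0.0000, 38.300). The virtual corner opposite Q is at (34.500, 38.300). The tangent condition forces GW to be normal to SW and the tangent condition forces GC to be normal to CK, with radius 11.3, so the center G sits 11.3 in from both sides at G = (23.200, 27.000). That places the tangent points at W = (34.500, 27.000) on SW and C = (23.200, 38.300) on CK. Then |QC| = |C − Q| = 44.779.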